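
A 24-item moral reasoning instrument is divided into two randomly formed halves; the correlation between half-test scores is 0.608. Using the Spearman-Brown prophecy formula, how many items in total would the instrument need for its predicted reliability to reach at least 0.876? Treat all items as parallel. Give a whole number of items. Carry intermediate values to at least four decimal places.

Corrected full-test reliability: r_full = 2 × 0.608 / (1 + 0.608) ≈ 0.7562
Solve Spearman-Brown for n: n = 0.876(1 − 0.7562) / [0.7562(1 − 0.876)] = 2.2776
Required items = 2.2776 × 24 = 54.66, so 55 items.

55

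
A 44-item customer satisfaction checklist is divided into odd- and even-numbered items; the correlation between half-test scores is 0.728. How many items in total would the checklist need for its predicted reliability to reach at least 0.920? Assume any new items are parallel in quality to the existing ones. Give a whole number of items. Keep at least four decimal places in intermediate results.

95

r_full = 2(0.728)/(1 + 0.728) = 0.8426
n = r_tgt(1 − r_full) / [r_full(1 − r_tgt)] = 0.920 × 0.1574 / (0.8426 × 0.080) ≈ 2.1482
Required items = 2.1482 × 44 = 94.52, so 95 items.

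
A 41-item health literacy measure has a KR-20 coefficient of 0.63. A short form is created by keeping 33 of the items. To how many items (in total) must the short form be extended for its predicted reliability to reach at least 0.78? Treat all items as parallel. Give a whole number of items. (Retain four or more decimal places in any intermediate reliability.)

First, r for the 33-item form: n = 33/41 = 0.8049, so r_33 = 0.8049·0.63/(1 + (0.8049 − 1)·0.63) = 0.5781
Then solve for n' with r_old = 0.5781, r_target = 0.78: n' = 0.78(1 − 0.5781)/[0.5781(1 − 0.78)] = 2.5875
Total items = 2.5875 × 33 = 85.39, rounded up to 86.

86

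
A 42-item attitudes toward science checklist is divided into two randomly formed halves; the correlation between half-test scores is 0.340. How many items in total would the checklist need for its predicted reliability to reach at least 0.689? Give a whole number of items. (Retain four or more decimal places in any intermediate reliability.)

r_full = 2(0.340)/(1 + 0.340) = 0.5075
n = r_tgt(1 − r_full) / [r_full(1 − r_tgt)] = 0.689 × 0.4925 / (0.5075 × 0.311) ≈ 2.1500
Items = 2.1500 × 42 ≈ 90.30 → 91

91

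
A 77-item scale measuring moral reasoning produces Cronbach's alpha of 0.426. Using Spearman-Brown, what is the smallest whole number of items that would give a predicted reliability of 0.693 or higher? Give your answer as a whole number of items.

235

Rearranging the Spearman-Brown formula for n,
n = r*(1 − r) / [ r (1 − r*) ]
n = 0.693 × (1 − 0.426) / [ 0.426 × (1 − 0.693) ]
  = 0.397782 / 0.130782 = 3.0416
So the test needs 3.0416 × 77 ≈ 234.20 items; rounding up, 235.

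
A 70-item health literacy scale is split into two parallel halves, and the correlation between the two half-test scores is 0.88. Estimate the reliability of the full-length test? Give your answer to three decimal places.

0.936

Apply the Spearman-Brown correction with n = 2:
r_full = 2r_hh / (1 + r_hh) = 2 × 0.88 / (1 + 0.88)
       = 1.7600 / 1.8800 = 0.9362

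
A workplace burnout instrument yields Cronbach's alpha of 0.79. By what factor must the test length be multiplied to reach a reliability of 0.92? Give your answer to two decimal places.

Rearranging the Spearman-Brown formula for n,
n = r_target (1 − r_old) / [ r_old (1 − r_target) ]
n = [0.92 × 0.21] / [0.79 × 0.08]
  = 0.1932 / 0.0632 = 3.0570

3.06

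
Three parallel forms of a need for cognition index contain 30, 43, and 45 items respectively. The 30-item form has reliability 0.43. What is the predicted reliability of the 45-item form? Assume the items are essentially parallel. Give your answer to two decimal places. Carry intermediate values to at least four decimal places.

0.53

The 43-item form is not needed; work directly from the 30-item form with n = 45/30 = 1.5000.
r_{45} = n·r / (1 + (n − 1)·r) = 0.6450 / 1.2150 ≈ 0.5309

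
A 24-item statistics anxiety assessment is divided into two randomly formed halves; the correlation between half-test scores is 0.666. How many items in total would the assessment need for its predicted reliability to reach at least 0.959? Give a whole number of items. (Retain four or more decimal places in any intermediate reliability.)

Corrected full-test reliability: r_full = 2 × 0.666 / (1 + 0.666) ≈ 0.7995
n = r_tgt(1 − r_full) / [r_full(1 − r_tgt)] = 0.959 × 0.2005 / (0.7995 × 0.041) ≈ 5.8658
Items = 5.8658 × 24 ≈ 140.78 → 141

141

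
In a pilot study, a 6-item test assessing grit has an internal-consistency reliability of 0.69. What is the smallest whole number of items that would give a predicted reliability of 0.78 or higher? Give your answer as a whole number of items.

10

Spearman-Brown solved for the length factor n:
n = r_target (1 − r_old) / [ r_old (1 − r_target) ]
n = 0.78(1 − 0.69) / [0.69(1 − 0.78)]
n = 0.2418 / 0.1518 ≈ 1.5929
So the test needs 1.5929 × 6 ≈ 9.56 items; rounding up, 10.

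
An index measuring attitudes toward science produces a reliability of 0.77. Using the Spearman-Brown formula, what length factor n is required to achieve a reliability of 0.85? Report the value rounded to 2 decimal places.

n = 0.85(1 − 0.77) / [0.77(1 − 0.85)]
  = 0.1955 / 0.1155 = 1.6926

1.69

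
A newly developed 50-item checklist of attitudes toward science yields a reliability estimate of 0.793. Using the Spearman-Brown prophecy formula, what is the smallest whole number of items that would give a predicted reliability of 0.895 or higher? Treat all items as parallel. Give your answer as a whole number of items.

112

Invert Spearman-Brown to solve for n:
n = r_target (1 − r_old) / [ r_old (1 − r_target) ]
n = [0.895 × 0.207] / [0.793 × 0.105]
n = 0.185265 / 0.083265 ≈ 2.2250
So the test needs 2.2250 × 50 ≈ 111.25 items; rounding up, 112.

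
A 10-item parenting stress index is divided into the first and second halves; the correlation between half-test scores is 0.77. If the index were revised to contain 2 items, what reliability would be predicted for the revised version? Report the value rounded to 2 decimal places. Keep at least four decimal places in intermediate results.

Spearman-Brown correction (n = 2): r_full = 2·0.77/(1 + 0.77) = 0.8701
Length factor from 10 to 2 items: n = 2/10 = 0.2000
r_new = n·r_full / (1 + (n − 1)·r_full) = 0.1740 / 0.3039 ≈ 0.5726

0.57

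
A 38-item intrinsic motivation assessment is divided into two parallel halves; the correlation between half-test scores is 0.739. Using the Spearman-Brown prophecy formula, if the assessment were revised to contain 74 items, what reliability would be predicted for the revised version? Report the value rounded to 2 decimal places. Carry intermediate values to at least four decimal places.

First correct the split-half correlation to full-test reliability: r_full = 2 × 0.739 / (1 + 0.739) ≈ 0.8499
Length factor from 38 to 74 items: n = 74/38 = 1.9474
r_new = n·r_full / (1 + (n − 1)·r_full) = 1.6551 / 1.8052 ≈ 0.9169

0.92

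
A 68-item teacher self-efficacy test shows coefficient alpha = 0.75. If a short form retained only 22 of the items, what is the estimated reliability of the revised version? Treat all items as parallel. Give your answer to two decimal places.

0.49

Length ratio n = 22/68 = 0.3235
Apply the Spearman-Brown prophecy formula, r' = nr / [1 + (n − 1)r]:
r_new = 0.3235·0.75 / [1 + (0.3235 − 1)·0.75]
r_new = 0.2426 / 0.4926 ≈ 0.4925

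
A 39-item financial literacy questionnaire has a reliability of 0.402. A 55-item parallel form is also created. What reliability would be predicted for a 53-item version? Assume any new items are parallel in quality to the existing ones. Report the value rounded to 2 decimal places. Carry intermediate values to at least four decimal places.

Only the ratio of lengths matters: n = 53/39 = 1.3590
r_{53} = n·r / (1 + (n − 1)·r) = 0.5463 / 1.1443 ≈ 0.4774

0.48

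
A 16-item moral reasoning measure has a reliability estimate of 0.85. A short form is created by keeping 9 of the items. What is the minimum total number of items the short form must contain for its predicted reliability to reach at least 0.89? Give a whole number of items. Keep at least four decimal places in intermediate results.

Short-form reliability: n = 9/16 = 0.5625; r_9 = n·r/(1+(n−1)r) ≈ 0.7612
Then solve for n' with r_old = 0.7612, r_target = 0.89: n' = 0.89(1 − 0.7612)/[0.7612(1 − 0.89)] = 2.5382
Items = 2.5382 × 9 ≈ 22.84 → 23

23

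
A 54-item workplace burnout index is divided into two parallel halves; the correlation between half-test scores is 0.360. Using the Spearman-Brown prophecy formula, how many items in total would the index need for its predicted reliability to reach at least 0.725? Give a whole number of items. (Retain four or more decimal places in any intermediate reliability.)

127

r_full = 2(0.360)/(1 + 0.360) = 0.5294
Solve Spearman-Brown for n: n = 0.725(1 − 0.5294) / [0.5294(1 − 0.725)] = 2.3435
Items = 2.3435 × 54 ≈ 126.55 → 127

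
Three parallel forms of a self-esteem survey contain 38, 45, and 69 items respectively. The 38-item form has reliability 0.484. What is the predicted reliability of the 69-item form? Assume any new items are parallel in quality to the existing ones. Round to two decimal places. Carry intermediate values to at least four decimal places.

0.63

The 45-item form is not needed; work directly from the 38-item form with n = 69/38 = 1.8158.
r_{69} = n·r / (1 + (n − 1)·r) = 0.8788 / 1.3948 ≈ 0.6301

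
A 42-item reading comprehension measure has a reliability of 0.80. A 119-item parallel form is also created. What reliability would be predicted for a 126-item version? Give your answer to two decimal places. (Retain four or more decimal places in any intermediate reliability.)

0.92

The 119-item form is not needed; work directly from the 42-item form with n = 126/42 = 3.0000.
r_{126} = n·r / (1 + (n − 1)·r) = 2.4000 / 2.6000 ≈ 0.9231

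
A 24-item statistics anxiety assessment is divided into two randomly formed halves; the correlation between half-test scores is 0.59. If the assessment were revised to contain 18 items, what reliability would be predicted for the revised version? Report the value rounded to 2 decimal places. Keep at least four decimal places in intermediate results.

Spearman-Brown correction (n = 2): r_full = 2·0.59/(1 + 0.59) = 0.7421
Then adjust to 18 items: n = 18/24 = 0.7500
r_new = n·r_full / (1 + (n − 1)·r_full) = 0.5566 / 0.8145 ≈ 0.6834

0.68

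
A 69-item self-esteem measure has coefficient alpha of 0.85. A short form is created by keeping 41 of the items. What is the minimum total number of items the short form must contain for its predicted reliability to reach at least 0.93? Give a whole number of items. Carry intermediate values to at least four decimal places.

Short-form reliability: n = 41/69 = 0.5942; r_41 = n·r/(1+(n−1)r) ≈ 0.7710
Length factor from the short form to reach 0.93: n' = 0.93(1 − 0.7710) / [0.7710(1 − 0.93)] ≈ 3.9461
Items = 3.9461 × 41 ≈ 161.79 → 162

162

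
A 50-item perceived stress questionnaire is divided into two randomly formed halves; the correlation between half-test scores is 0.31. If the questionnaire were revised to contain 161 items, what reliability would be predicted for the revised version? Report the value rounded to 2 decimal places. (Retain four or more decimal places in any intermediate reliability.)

Spearman-Brown correction (n = 2): r_full = 2·0.31/(1 + 0.31) = 0.4733
Then adjust to 161 items: n = 161/50 = 3.2200
r_new = n·r_full / (1 + (n − 1)·r_full) = 1.5240 / 2.0507 ≈ 0.7432

0.74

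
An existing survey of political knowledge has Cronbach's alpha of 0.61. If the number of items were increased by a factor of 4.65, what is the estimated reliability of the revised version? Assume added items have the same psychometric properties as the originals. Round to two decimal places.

r_new = (4.65 × 0.61) / (1 + (4.65 − 1) × 0.61)
r_new = 2.8365 / 3.2265 ≈ 0.8791

0.88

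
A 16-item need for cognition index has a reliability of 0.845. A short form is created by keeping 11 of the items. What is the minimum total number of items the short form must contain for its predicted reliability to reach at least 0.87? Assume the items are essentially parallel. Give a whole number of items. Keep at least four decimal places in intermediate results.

20

First, r for the 11-item form: n = 11/16 = 0.6875, so r_11 = 0.6875·0.845/(1 + (0.6875 − 1)·0.845) = 0.7894
Then solve for n' with r_old = 0.7894, r_target = 0.87: n' = 0.87(1 − 0.7894)/[0.7894(1 − 0.87)] = 1.7854
Total items = 1.7854 × 11 = 19.64, rounded up to 20.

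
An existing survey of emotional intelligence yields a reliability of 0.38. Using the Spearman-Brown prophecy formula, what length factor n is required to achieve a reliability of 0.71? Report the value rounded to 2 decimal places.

n = 0.71(1 − 0.38) / [0.38(1 − 0.71)]
  = 0.4402 / 0.1102 = 3.9946

3.99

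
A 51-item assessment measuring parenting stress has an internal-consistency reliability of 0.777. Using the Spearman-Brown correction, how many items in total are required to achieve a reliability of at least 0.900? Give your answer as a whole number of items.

132

n = [0.900 × 0.223] / [0.777 × 0.100]
n = 0.200700 / 0.077700 ≈ 2.5830
Items needed = n × 51 = 2.5830 × 51 ≈ 131.73 → round up to 132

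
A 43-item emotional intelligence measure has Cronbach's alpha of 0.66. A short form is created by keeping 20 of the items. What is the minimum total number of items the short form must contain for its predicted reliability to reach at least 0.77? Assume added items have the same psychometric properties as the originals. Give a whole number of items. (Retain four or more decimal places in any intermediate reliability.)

First, r for the 20-item form: n = 20/43 = 0.4651, so r_20 = 0.4651·0.66/(1 + (0.4651 − 1)·0.66) = 0.4745
Length factor from the short form to reach 0.77: n' = 0.77(1 − 0.4745) / [0.4745(1 − 0.77)] ≈ 3.7077
Total items = 3.7077 × 20 = 74.15, rounded up to 75.

75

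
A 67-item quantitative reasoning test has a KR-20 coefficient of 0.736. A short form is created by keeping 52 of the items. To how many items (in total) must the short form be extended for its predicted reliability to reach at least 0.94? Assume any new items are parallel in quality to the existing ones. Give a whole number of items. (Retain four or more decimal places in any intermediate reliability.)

377

Short-form reliability: n = 52/67 = 0.7761; r_52 = n·r/(1+(n−1)r) ≈ 0.6839
Length factor from the short form to reach 0.94: n' = 0.94(1 − 0.6839) / [0.6839(1 − 0.94)] ≈ 7.2412
Total items = 7.2412 × 52 = 376.54, rounded up to 377.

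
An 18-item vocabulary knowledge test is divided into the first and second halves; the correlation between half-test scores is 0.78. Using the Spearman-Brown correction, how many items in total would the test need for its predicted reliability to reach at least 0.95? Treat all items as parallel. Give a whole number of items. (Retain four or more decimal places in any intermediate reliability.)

Corrected full-test reliability: r_full = 2 × 0.78 / (1 + 0.78) ≈ 0.8764
Solve Spearman-Brown for n: n = 0.95(1 − 0.8764) / [0.8764(1 − 0.95)] = 2.6796
Required items = 2.6796 × 18 = 48.23, so 49 items.

49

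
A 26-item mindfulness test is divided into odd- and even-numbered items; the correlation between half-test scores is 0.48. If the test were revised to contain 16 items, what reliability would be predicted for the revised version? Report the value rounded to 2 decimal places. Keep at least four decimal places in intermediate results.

0.53

Full-test reliability from the split-half r: r_full = 2(0.48)/(1 + 0.48) = 0.6486
Then adjust to 16 items: n = 16/26 = 0.6154
r_new = n·r_full / (1 + (n − 1)·r_full) = 0.3991 / 0.7505 ≈ 0.5318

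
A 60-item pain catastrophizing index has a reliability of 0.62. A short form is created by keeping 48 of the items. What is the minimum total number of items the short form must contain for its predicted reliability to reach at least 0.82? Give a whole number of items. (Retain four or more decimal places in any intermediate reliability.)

168

Short-form reliability: n = 48/60 = 0.8000; r_48 = n·r/(1+(n−1)r) ≈ 0.5662
Then solve for n' with r_old = 0.5662, r_target = 0.82: n' = 0.82(1 − 0.5662)/[0.5662(1 − 0.82)] = 3.4903
Items = 3.4903 × 48 ≈ 167.53 → 168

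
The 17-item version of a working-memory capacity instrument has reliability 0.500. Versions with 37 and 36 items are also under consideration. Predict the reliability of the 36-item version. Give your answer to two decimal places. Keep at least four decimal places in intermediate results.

Only the ratio of lengths matters: n = 36/17 = 2.1176
r_{36} = n·r / (1 + (n − 1)·r) = 1.0588 / 1.5588 ≈ 0.6792

0.68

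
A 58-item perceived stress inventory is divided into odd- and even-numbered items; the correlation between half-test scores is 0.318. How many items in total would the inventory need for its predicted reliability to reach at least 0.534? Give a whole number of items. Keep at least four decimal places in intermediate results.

r_full = 2(0.318)/(1 + 0.318) = 0.4825
Solve Spearman-Brown for n: n = 0.534(1 − 0.4825) / [0.4825(1 − 0.534)] = 1.2290
Required items = 1.2290 × 58 = 71.28, so 72 items.

72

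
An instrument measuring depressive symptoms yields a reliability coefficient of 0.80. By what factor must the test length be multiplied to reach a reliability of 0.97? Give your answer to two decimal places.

8.08

n = 0.97(1 − 0.80) / [0.80(1 − 0.97)]
n = 0.1940 / 0.0240 ≈ 8.0833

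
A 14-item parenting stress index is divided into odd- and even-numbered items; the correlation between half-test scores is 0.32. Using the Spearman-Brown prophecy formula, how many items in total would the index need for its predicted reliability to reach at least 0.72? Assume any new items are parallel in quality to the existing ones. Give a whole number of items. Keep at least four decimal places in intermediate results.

r_full = 2(0.32)/(1 + 0.32) = 0.4848
Solve Spearman-Brown for n: n = 0.72(1 − 0.4848) / [0.4848(1 − 0.72)] = 2.7327
Required items = 2.7327 × 14 = 38.26, so 39 items.

39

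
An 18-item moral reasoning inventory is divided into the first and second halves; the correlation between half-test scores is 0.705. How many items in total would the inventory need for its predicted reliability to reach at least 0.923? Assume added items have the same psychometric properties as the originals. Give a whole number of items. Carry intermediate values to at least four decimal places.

46

Corrected full-test reliability: r_full = 2 × 0.705 / (1 + 0.705) ≈ 0.8270
Solve Spearman-Brown for n: n = 0.923(1 − 0.8270) / [0.8270(1 − 0.923)] = 2.5076
Items = 2.5076 × 18 ≈ 45.14 → 46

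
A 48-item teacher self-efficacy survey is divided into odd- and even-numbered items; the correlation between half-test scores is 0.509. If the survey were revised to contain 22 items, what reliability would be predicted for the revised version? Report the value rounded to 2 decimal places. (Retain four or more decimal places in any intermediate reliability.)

Spearman-Brown correction (n = 2): r_full = 2·0.509/(1 + 0.509) = 0.6746
Length factor from 48 to 22 items: n = 22/48 = 0.4583
r_new = n·r_full / (1 + (n − 1)·r_full) = 0.3092 / 0.6346 ≈ 0.4872

0.49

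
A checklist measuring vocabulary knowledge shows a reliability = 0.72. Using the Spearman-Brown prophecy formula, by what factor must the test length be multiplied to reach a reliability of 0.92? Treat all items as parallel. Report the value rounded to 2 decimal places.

4.47

n = [0.92 × 0.28] / [0.72 × 0.08]
n = 0.2576 / 0.0576 ≈ 4.4722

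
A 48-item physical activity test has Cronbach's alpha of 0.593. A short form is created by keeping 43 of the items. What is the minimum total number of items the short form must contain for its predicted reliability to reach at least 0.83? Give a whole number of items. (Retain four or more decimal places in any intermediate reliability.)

Short-form reliability: n = 43/48 = 0.8958; r_43 = n·r/(1+(n−1)r) ≈ 0.5662
Length factor from the short form to reach 0.83: n' = 0.83(1 − 0.5662) / [0.5662(1 − 0.83)] ≈ 3.7407
Items = 3.7407 × 43 ≈ 160.85 → 161

161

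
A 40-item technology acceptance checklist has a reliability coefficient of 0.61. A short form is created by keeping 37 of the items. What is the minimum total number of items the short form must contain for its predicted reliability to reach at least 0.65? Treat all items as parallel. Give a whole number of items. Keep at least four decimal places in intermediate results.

First, r for the 37-item form: n = 37/40 = 0.9250, so r_37 = 0.9250·0.61/(1 + (0.9250 − 1)·0.61) = 0.5913
Then solve for n' with r_old = 0.5913, r_target = 0.65: n' = 0.65(1 − 0.5913)/[0.5913(1 − 0.65)] = 1.2836
Items = 1.2836 × 37 ≈ 47.49 → 48

48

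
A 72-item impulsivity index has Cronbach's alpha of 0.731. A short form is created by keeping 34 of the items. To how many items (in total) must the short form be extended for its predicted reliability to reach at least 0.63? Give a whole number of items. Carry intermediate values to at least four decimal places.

First, r for the 34-item form: n = 34/72 = 0.4722, so r_34 = 0.4722·0.731/(1 + (0.4722 − 1)·0.731) = 0.5620
Then solve for n' with r_old = 0.5620, r_target = 0.63: n' = 0.63(1 − 0.5620)/[0.5620(1 − 0.63)] = 1.3270
Total items = 1.3270 × 34 = 45.12, rounded up to 46.

46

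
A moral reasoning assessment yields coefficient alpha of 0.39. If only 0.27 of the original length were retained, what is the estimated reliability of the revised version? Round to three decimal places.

0.147

r_new = (0.27 × 0.39) / (1 + (0.27 − 1) × 0.39)
     = 0.1053 / 0.7153 = 0.1472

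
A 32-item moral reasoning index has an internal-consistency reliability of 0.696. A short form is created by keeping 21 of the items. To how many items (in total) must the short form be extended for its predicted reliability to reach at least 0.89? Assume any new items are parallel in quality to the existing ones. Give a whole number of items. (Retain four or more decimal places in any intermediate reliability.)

First, r for the 21-item form: n = 21/32 = 0.6562, so r_21 = 0.6562·0.696/(1 + (0.6562 − 1)·0.696) = 0.6004
Then solve for n' with r_old = 0.6004, r_target = 0.89: n' = 0.89(1 − 0.6004)/[0.6004(1 − 0.89)] = 5.3850
Total items = 5.3850 × 21 = 113.08, rounded up to 114.

114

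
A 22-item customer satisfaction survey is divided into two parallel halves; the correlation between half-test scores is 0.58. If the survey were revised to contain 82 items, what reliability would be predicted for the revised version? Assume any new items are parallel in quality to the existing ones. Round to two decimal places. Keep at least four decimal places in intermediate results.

Spearman-Brown correction (n = 2): r_full = 2·0.58/(1 + 0.58) = 0.7342
Length factor from 22 to 82 items: n = 82/22 = 3.7273
r_new = n·r_full / (1 + (n − 1)·r_full) = 2.7366 / 3.0024 ≈ 0.9115

0.91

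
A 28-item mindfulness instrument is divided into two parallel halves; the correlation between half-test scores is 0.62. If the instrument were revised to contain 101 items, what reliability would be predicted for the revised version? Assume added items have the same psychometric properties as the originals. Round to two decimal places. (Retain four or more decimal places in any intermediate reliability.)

First correct the split-half correlation to full-test reliability: r_full = 2 × 0.62 / (1 + 0.62) ≈ 0.7654
Then adjust to 101 items: n = 101/28 = 3.6071
r_new = n·r_full / (1 + (n − 1)·r_full) = 2.7609 / 2.9955 ≈ 0.9217

0.92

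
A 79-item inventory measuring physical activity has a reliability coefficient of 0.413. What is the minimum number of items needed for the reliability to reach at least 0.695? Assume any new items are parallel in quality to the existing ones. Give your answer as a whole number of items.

256

n = 0.695(1 − 0.413) / [0.413(1 − 0.695)]
n = 0.407965 / 0.125965 ≈ 3.2387
3.2387 × 79 = 255.86 → 256 items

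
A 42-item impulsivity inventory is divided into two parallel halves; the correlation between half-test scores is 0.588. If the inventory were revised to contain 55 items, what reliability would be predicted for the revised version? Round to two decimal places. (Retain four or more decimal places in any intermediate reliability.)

0.79

Spearman-Brown correction (n = 2): r_full = 2·0.588/(1 + 0.588) = 0.7406
Then adjust to 55 items: n = 55/42 = 1.3095
r_new = n·r_full / (1 + (n − 1)·r_full) = 0.9698 / 1.2292 ≈ 0.7890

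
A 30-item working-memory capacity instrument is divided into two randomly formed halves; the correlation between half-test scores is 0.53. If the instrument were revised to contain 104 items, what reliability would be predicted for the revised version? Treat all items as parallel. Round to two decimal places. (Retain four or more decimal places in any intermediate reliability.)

Full-test reliability from the split-half r: r_full = 2(0.53)/(1 + 0.53) = 0.6928
Length factor from 30 to 104 items: n = 104/30 = 3.4667
r_new = n·r_full / (1 + (n − 1)·r_full) = 2.4017 / 2.7089 ≈ 0.8866

0.89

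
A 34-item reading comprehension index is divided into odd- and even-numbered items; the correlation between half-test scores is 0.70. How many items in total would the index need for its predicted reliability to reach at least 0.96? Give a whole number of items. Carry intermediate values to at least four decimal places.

175

r_full = 2(0.70)/(1 + 0.70) = 0.8235
n = r_tgt(1 − r_full) / [r_full(1 − r_tgt)] = 0.96 × 0.1765 / (0.8235 × 0.04) ≈ 5.1439
Required items = 5.1439 × 34 = 174.89, so 175 items.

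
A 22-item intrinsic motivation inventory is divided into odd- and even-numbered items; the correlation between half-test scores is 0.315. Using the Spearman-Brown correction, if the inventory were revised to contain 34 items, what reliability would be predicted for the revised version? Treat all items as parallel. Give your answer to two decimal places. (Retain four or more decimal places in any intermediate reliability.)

Full-test reliability from the split-half r: r_full = 2(0.315)/(1 + 0.315) = 0.4791
Then adjust to 34 items: n = 34/22 = 1.5455
r_new = n·r_full / (1 + (n − 1)·r_full) = 0.7404 / 1.2613 ≈ 0.5870

0.59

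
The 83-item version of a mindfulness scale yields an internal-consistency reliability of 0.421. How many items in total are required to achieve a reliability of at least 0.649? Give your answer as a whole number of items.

212

Rearranging the Spearman-Brown formula for n,
n = r*(1 − r) / [ r (1 − r*) ]
n = 0.649(1 − 0.421) / [0.421(1 − 0.649)]
  = 0.375771 / 0.147771 = 2.5429
Items needed = n × 83 = 2.5429 × 83 ≈ 211.06 → round up to 212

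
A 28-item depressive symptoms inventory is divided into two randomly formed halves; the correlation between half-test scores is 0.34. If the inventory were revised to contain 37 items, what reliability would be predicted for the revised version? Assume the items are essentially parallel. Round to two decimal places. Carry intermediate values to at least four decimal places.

Spearman-Brown correction (n = 2): r_full = 2·0.34/(1 + 0.34) = 0.5075
Then adjust to 37 items: n = 37/28 = 1.3214
r_new = n·r_full / (1 + (n − 1)·r_full) = 0.6706 / 1.1631 ≈ 0.5766

0.58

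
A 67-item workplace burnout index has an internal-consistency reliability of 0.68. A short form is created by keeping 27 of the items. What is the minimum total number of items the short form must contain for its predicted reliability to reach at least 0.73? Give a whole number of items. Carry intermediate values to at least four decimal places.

First, r for the 27-item form: n = 27/67 = 0.4030, so r_27 = 0.4030·0.68/(1 + (0.4030 − 1)·0.68) = 0.4613
Then solve for n' with r_old = 0.4613, r_target = 0.73: n' = 0.73(1 − 0.4613)/[0.4613(1 − 0.73)] = 3.1573
Total items = 3.1573 × 27 = 85.25, rounded up to 86.

86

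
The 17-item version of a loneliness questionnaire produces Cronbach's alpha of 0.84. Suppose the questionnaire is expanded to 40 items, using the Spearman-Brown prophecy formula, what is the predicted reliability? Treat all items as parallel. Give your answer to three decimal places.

Length ratio n = 40/17 = 2.3529
By Spearman-Brown, r_new = n r / (1 + (n − 1) r).
r_new = (2.3529 × 0.84) / (1 + (2.3529 − 1) × 0.84)
     = 1.9764 / 2.1364 = 0.9251

0.925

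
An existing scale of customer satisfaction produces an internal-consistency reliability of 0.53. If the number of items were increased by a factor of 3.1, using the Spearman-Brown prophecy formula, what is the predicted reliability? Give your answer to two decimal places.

0.78

By Spearman-Brown, r_new = n r / (1 + (n − 1) r).
r_new = (3.1 × 0.53) / (1 + (3.1 − 1) × 0.53)
     = 1.6430 / 2.1130 = 0.7776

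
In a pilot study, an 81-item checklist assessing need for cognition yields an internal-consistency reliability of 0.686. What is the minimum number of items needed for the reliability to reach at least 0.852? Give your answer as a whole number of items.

Spearman-Brown solved for the length factor n:
n = r*(1 − r) / [ r (1 − r*) ]
n = 0.852(1 − 0.686) / [0.686(1 − 0.852)]
n = 0.267528 / 0.101528 ≈ 2.6350
Items needed = n × 81 = 2.6350 × 81 ≈ 213.43 → round up to 214

214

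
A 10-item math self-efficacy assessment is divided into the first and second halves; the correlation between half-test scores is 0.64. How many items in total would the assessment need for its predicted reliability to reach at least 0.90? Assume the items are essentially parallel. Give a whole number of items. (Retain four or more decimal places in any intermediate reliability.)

26

r_full = 2(0.64)/(1 + 0.64) = 0.7805
n = r_tgt(1 − r_full) / [r_full(1 − r_tgt)] = 0.90 × 0.2195 / (0.7805 × 0.10) ≈ 2.5311
Required items = 2.5311 × 10 = 25.31, so 26 items.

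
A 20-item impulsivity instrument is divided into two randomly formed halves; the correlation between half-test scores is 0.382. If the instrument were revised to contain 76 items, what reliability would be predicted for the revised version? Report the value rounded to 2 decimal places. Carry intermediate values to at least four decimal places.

Spearman-Brown correction (n = 2): r_full = 2·0.382/(1 + 0.382) = 0.5528
Length factor from 20 to 76 items: n = 76/20 = 3.8000
r_new = n·r_full / (1 + (n − 1)·r_full) = 2.1006 / 2.5478 ≈ 0.8245

0.82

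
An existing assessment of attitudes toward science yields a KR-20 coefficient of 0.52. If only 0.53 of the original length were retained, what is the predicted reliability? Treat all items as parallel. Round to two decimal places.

By Spearman-Brown, r_new = n r / (1 + (n − 1) r).
r_new = (0.53 × 0.52) / (1 + (0.53 − 1) × 0.52)
r_new = 0.2756 / 0.7556 ≈ 0.3647

0.36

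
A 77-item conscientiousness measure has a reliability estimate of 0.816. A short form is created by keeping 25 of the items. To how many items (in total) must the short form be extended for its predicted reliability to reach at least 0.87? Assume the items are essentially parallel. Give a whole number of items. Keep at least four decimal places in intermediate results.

Short-form reliability: n = 25/77 = 0.3247; r_25 = n·r/(1+(n−1)r) ≈ 0.5902
Then solve for n' with r_old = 0.5902, r_target = 0.87: n' = 0.87(1 − 0.5902)/[0.5902(1 − 0.87)] = 4.6467
Items = 4.6467 × 25 ≈ 116.17 → 117

117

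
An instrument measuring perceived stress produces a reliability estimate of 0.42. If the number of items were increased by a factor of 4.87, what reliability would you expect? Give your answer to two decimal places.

r_new = (4.87 × 0.42) / (1 + (4.87 − 1) × 0.42)
r_new = 2.0454 / 2.6254 ≈ 0.7791

0.78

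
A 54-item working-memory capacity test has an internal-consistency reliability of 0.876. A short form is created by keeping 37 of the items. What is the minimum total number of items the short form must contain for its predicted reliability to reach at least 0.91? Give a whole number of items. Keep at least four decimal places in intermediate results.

78

Short-form reliability: n = 37/54 = 0.6852; r_37 = n·r/(1+(n−1)r) ≈ 0.8288
Then solve for n' with r_old = 0.8288, r_target = 0.91: n' = 0.91(1 − 0.8288)/[0.8288(1 − 0.91)] = 2.0886
Total items = 2.0886 × 37 = 77.28, rounded up to 78.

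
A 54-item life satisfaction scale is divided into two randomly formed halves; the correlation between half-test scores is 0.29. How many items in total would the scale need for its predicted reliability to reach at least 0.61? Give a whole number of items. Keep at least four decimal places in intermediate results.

104

Corrected full-test reliability: r_full = 2 × 0.29 / (1 + 0.29) ≈ 0.4496
Solve Spearman-Brown for n: n = 0.61(1 − 0.4496) / [0.4496(1 − 0.61)] = 1.9148
Items = 1.9148 × 54 ≈ 103.40 → 104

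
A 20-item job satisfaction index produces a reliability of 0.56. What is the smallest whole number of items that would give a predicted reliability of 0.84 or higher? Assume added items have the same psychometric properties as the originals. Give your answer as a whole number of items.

83

n = 0.84 × (1 − 0.56) / [ 0.56 × (1 − 0.84) ]
  = 0.3696 / 0.0896 = 4.1250
4.1250 × 20 = 82.50 → 83 items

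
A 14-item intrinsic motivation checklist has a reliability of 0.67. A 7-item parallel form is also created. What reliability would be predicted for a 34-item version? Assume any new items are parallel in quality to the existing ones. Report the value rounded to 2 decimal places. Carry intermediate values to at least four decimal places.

Only the ratio of lengths matters: n = 34/14 = 2.4286
r_{34} = n·r / (1 + (n − 1)·r) = 1.6272 / 1.9572 ≈ 0.8314

0.83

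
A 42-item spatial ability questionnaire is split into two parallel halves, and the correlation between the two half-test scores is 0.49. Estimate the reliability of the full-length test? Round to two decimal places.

Apply the Spearman-Brown correction with n = 2:
r_full = 2(0.49) / (1 + 0.49)
r_full = 0.9800 / 1.4900 ≈ 0.6577

0.66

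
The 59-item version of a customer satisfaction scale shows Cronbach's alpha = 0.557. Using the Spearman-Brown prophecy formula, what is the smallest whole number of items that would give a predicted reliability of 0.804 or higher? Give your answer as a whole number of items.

Spearman-Brown solved for the length factor n:
n = r_target (1 − r_old) / [ r_old (1 − r_target) ]
n = [0.804 × 0.443] / [0.557 × 0.196]
n = 0.356172 / 0.109172 ≈ 3.2625
3.2625 × 59 = 192.49 → 193 items

193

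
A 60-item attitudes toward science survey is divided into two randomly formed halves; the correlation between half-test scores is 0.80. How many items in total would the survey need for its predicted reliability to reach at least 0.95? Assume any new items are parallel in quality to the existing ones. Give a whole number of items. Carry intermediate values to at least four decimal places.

r_full = 2(0.80)/(1 + 0.80) = 0.8889
Solve Spearman-Brown for n: n = 0.95(1 − 0.8889) / [0.8889(1 − 0.95)] = 2.3747
Required items = 2.3747 × 60 = 142.48, so 143 items.

143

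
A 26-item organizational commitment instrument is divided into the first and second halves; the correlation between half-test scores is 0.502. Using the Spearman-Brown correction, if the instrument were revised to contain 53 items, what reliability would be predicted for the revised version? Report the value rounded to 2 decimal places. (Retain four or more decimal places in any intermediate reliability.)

0.80

First correct the split-half correlation to full-test reliability: r_full = 2 × 0.502 / (1 + 0.502) ≈ 0.6684
Then adjust to 53 items: n = 53/26 = 2.0385
r_new = n·r_full / (1 + (n − 1)·r_full) = 1.3625 / 1.6941 ≈ 0.8043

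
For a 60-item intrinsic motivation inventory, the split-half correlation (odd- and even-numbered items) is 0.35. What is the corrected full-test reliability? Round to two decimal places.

0.52

r_full = 2(0.35) / (1 + 0.35)
r_full = 0.7000 / 1.3500 ≈ 0.5185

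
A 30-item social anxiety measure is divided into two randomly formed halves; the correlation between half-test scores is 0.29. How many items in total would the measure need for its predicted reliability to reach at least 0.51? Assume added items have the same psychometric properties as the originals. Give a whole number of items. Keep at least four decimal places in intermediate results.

Corrected full-test reliability: r_full = 2 × 0.29 / (1 + 0.29) ≈ 0.4496
Solve Spearman-Brown for n: n = 0.51(1 − 0.4496) / [0.4496(1 − 0.51)] = 1.2742
Items = 1.2742 × 30 ≈ 38.23 → 39

39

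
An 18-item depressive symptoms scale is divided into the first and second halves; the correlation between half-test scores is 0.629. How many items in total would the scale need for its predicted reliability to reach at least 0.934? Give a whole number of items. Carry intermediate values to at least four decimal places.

76

Corrected full-test reliability: r_full = 2 × 0.629 / (1 + 0.629) ≈ 0.7723
Solve Spearman-Brown for n: n = 0.934(1 − 0.7723) / [0.7723(1 − 0.934)] = 4.1723
Items = 4.1723 × 18 ≈ 75.10 → 76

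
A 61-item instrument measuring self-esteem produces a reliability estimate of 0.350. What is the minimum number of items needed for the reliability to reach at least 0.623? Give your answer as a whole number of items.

Invert Spearman-Brown to solve for n:
n = r_target (1 − r_old) / [ r_old (1 − r_target) ]
n = [0.623 × 0.650] / [0.350 × 0.377]
  = 0.404950 / 0.131950 = 3.0690
3.0690 × 61 = 187.21 → 188 items

188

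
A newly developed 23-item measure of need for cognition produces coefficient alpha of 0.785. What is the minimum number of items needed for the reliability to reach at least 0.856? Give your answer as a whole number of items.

38

n = [0.856 × 0.215] / [0.785 × 0.144]
n = 0.184040 / 0.113040 ≈ 1.6281
1.6281 × 23 = 37.45 → 38 items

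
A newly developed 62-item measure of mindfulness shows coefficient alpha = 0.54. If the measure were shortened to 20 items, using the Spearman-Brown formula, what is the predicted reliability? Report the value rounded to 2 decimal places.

0.27

The new length is 20/62 = 0.3226 times the old.
r_new = (0.3226 × 0.54) / (1 + (0.3226 − 1) × 0.54)
     = 0.1742 / 0.6342 = 0.2747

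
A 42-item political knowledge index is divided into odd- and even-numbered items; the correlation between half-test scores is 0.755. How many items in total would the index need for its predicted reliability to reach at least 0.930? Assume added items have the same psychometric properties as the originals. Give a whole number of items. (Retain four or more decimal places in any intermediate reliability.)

r_full = 2(0.755)/(1 + 0.755) = 0.8604
Solve Spearman-Brown for n: n = 0.930(1 − 0.8604) / [0.8604(1 − 0.930)] = 2.1556
Items = 2.1556 × 42 ≈ 90.54 → 91

91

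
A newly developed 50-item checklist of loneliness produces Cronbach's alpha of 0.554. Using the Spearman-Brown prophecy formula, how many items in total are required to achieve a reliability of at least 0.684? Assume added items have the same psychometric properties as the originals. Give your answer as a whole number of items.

n = 0.684 × (1 − 0.554) / [ 0.554 × (1 − 0.684) ]
n = 0.305064 / 0.175064 ≈ 1.7426
1.7426 × 50 = 87.13 → 88 items

88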